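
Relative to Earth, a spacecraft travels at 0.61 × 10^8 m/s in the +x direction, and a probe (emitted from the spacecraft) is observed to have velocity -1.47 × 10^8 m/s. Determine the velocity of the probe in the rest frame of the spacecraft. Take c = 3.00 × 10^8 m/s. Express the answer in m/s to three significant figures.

-1.89 × 10^8 m/s

v = 0.203c, u = -0.490c.
Invert the composition law: u' = (u − v)/(1 − uv/c²).
u' = (-0.490 − 0.203) / (1 − (-0.490)(0.203)) = -0.6933/1.0996 = -0.6305.
u' = -0.6305 × 3.00 × 10^8 m/s.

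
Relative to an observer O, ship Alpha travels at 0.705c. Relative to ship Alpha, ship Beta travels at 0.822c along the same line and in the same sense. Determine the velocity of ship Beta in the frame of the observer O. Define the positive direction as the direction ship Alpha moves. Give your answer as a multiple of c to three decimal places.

0.967c

With v = 0.705 and u' = 0.822 (in units of c),
u = (u' + v)/(1 + u'v/c²):
u = (0.822 + 0.705) / (1 + 0.822·0.705) = 1.5270/1.5795 = 0.9668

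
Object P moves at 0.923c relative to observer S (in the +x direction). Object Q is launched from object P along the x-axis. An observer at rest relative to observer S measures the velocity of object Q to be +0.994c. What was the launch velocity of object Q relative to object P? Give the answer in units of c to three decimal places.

+0.860c

Invert the composition law: u' = (u − v)/(1 − uv/c²).
u' = (0.994 − 0.923) / (1 − (0.994)(0.923)) = 0.0710/0.0825 = 0.8602.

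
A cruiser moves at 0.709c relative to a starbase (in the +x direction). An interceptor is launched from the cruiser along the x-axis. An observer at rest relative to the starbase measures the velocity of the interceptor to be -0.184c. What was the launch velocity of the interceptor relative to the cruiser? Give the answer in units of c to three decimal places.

-0.790c

Invert the composition law: u' = (u − v)/(1 − uv/c²).
u' = (-0.184 − 0.709) / (1 − (-0.184)(0.709)) = -0.8930/1.1305 = -0.7899.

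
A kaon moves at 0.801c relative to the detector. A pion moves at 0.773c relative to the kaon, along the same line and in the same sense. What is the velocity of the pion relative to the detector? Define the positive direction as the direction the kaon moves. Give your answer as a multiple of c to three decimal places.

0.972c

With v = 0.801 and u' = 0.773 (in units of c),
u = (u' + v)/(1 + u'v/c²):
u = (0.773 + 0.801) / (1 + 0.773·0.801) = 1.5740/1.6192 = 0.9721
(Galilean addition would give +1.574c, exceeding c.)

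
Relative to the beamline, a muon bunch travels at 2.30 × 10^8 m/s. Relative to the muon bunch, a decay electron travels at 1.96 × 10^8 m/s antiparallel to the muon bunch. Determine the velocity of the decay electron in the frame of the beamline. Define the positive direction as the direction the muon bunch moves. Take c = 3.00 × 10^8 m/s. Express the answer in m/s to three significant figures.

+6.81 × 10^7 m/s

In units of c (dividing by 3.00 × 10^8 m/s): v = 0.767, u' = -0.653.
u = (u' + v)/(1 + u'v/c²):
u = (-0.653 + 0.767) / (1 + (-0.653)·0.767) = 0.1133/0.4991 = 0.2271
Converting back: u = 0.2271 × 3.00 × 10^8 m/s.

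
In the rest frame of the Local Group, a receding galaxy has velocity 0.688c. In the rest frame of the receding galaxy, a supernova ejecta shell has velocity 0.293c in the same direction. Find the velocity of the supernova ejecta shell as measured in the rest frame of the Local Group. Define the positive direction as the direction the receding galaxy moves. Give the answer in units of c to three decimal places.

0.816c

With v = 0.688 and u' = 0.293 (in units of c),
u = (u' + v)/(1 + u'v/c²):
u = (0.293 + 0.688) / (1 + 0.293·0.688) = 0.9810/1.2016 = 0.8164
(Galilean addition would give +0.981c.)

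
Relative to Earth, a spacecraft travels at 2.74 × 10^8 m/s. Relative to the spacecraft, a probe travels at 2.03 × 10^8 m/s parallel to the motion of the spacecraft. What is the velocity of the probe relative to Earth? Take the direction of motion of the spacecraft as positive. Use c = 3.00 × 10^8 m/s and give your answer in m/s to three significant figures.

2.95 × 10^8 m/s

In units of c (dividing by 3.00 × 10^8 m/s): v = 0.913, u' = 0.677.
u = (u' + v)/(1 + u'v/c²):
u = (0.677 + 0.913) / (1 + 0.677·0.913) = 1.5900/1.6180 = 0.9827
(Galilean addition would give +1.590c, exceeding c.)
Converting back: u = 0.9827 × 3.00 × 10^8 m/s.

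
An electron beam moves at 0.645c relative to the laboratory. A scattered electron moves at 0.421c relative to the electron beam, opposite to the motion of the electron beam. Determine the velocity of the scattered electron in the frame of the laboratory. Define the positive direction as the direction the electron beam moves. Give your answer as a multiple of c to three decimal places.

With v = 0.645 and u' = -0.421 (in units of c),
u = (u' + v)/(1 + u'v/c²):
u = (-0.421 + 0.645) / (1 + (-0.421)·0.645) = 0.2240/0.7285 = 0.3075

+0.308c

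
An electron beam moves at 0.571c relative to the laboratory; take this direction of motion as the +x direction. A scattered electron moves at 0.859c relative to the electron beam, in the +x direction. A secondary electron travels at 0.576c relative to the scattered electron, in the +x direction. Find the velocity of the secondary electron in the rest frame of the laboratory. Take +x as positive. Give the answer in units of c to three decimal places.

0.989c

Apply u = (u' + v)/(1 + u'v/c²) successively, working outward toward the laboratory.
Start: velocity of the electron beam relative to the laboratory = 0.5710c.
Compose with the scattered electron (u' = 0.859 in the electron beam frame): u_1 = (0.859 + 0.571) / (1 + 0.859·0.571) = 1.4300/1.4905 = 0.9594.
Compose with the secondary electron (u' = 0.576 in the scattered electron frame): u_2 = (0.576 + 0.959) / (1 + 0.576·0.959) = 1.5354/1.5526 = 0.9889.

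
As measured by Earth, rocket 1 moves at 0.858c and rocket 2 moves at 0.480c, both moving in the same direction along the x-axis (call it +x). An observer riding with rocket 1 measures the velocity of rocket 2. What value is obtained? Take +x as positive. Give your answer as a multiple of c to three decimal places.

-0.643c

β_A = 0.858, β_B = 0.480.
Transform to A's frame with the inverse velocity-addition law: u' = (u − v)/(1 − uv/c²), taking u = β_B and v = β_A.
u' = (0.480 − 0.858) / (1 − (0.858)(0.480)) = -0.3780/0.5882 = -0.6427.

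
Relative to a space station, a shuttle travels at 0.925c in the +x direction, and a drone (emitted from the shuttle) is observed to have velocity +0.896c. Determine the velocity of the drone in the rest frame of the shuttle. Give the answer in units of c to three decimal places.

-0.169c

Invert the composition law: u' = (u − v)/(1 − uv/c²).
u' = (0.896 − 0.925) / (1 − (0.896)(0.925)) = -0.0290/0.1712 = -0.1694.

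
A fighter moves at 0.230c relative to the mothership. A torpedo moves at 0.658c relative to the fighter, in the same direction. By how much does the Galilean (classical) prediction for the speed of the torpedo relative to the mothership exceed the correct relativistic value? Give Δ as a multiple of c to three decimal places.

Δ = 0.117c

Galilean: u_cl = 0.658 + 0.230 = 0.8880.
Relativistic: u_rel = (0.658 + 0.230) / (1 + 0.658·0.230) = 0.8880/1.1513 = 0.7713.
Δ = 0.8880 − 0.7713 = 0.1167.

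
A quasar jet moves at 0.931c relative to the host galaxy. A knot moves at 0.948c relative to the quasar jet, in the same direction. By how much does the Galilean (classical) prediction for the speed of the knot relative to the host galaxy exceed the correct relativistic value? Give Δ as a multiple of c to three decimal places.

Δ = 0.881c

Galilean: u_cl = 0.948 + 0.931 = 1.8790.
Relativistic: u_rel = (0.948 + 0.931) / (1 + 0.948·0.931) = 1.8790/1.8826 = 0.9981.
Δ = 1.8790 − 0.9981 = 0.8809.
(The classical prediction exceeds c; the relativistic result does not.)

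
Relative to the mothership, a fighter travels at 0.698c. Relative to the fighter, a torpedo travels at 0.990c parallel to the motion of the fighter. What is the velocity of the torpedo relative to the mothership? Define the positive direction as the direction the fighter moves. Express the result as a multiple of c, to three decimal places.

With v = 0.698 and u' = 0.990 (in units of c),
u = (u' + v)/(1 + u'v/c²):
u = (0.990 + 0.698) / (1 + 0.990·0.698) = 1.6880/1.6910 = 0.9982
(Galilean addition would give +1.688c, exceeding c.)

0.998c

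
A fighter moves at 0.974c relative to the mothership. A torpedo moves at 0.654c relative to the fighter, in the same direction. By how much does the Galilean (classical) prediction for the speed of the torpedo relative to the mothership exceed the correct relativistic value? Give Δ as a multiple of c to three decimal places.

Galilean: u_cl = 0.654 + 0.974 = 1.6280.
Relativistic: u_rel = (0.654 + 0.974) / (1 + 0.654·0.974) = 1.6280/1.6370 = 0.9945.
Δ = 1.6280 − 0.9945 = 0.6335.
(The classical prediction exceeds c; the relativistic result does not.)

Δ = 0.633c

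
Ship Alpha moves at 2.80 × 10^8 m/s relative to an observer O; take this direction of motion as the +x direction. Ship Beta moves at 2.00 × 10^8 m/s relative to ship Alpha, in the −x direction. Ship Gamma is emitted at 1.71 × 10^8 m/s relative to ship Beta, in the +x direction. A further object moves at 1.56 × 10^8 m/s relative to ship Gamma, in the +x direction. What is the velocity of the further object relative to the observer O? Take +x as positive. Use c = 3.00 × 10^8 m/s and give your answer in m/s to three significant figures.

Apply u = (u' + v)/(1 + u'v/c²) successively, working outward toward the observer O.
(Dividing each given speed by c = 3.00 × 10^8 m/s to work in units of c.)
Start: velocity of ship Alpha relative to the observer O = 0.9333c.
Compose with ship Beta (u' = -0.667 in ship Alpha frame): u_1 = (-0.667 + 0.933) / (1 + (-0.667)·0.933) = 0.2667/0.3778 = 0.7059.
Compose with ship Gamma (u' = 0.570 in ship Beta frame): u_2 = (0.570 + 0.706) / (1 + 0.570·0.706) = 1.2759/1.4024 = 0.9098.
Compose with the further object (u' = 0.520 in ship Gamma frame): u_3 = (0.520 + 0.910) / (1 + 0.520·0.910) = 1.4298/1.4731 = 0.9706.
So u = 0.9706 × 3.00 × 10^8 m/s.

+2.91 × 10^8 m/s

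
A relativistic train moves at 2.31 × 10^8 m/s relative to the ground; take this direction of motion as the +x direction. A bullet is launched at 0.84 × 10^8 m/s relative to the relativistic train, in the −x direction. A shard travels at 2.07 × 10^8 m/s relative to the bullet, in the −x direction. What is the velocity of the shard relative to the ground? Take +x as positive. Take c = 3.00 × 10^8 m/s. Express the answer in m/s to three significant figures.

-3.44 × 10^7 m/s

Apply u = (u' + v)/(1 + u'v/c²) successively, working outward toward the ground.
(Dividing each given speed by c = 3.00 × 10^8 m/s to work in units of c.)
Start: velocity of the relativistic train relative to the ground = 0.7700c.
Compose with the bullet (u' = -0.280 in the relativistic train frame): u_1 = (-0.280 + 0.770) / (1 + (-0.280)·0.770) = 0.4900/0.7844 = 0.6247.
Compose with the shard (u' = -0.690 in the bullet frame): u_2 = (-0.690 + 0.625) / (1 + (-0.690)·0.625) = -0.0653/0.5690 = -0.1148.
So u = -0.1148 × 3.00 × 10^8 m/s.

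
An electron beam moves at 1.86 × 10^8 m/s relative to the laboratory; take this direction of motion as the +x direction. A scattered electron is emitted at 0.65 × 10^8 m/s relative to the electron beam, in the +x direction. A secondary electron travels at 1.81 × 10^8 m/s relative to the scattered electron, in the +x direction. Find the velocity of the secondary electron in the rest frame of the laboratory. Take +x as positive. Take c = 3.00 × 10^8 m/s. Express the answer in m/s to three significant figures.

Apply u = (u' + v)/(1 + u'v/c²) successively, working outward toward the laboratory.
(Dividing each given speed by c = 3.00 × 10^8 m/s to work in units of c.)
Start: velocity of the electron beam relative to the laboratory = 0.6200c.
Compose with the scattered electron (u' = 0.217 in the electron beam frame): u_1 = (0.217 + 0.620) / (1 + 0.217·0.620) = 0.8367/1.1343 = 0.7376.
Compose with the secondary electron (u' = 0.603 in the scattered electron frame): u_2 = (0.603 + 0.738) / (1 + 0.603·0.738) = 1.3409/1.4450 = 0.9280.
So u = 0.9280 × 3.00 × 10^8 m/s.

2.78 × 10^8 m/s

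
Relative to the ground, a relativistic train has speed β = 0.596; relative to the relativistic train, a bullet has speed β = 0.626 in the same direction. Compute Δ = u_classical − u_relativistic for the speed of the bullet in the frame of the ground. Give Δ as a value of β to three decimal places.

Galilean: u_cl = 0.626 + 0.596 = 1.2220.
Relativistic: u_rel = (0.626 + 0.596) / (1 + 0.626·0.596) = 1.2220/1.3731 = 0.8900.
Δ = 1.2220 − 0.8900 = 0.3320.
(The classical prediction exceeds c; the relativistic result does not.)

Δ = 0.332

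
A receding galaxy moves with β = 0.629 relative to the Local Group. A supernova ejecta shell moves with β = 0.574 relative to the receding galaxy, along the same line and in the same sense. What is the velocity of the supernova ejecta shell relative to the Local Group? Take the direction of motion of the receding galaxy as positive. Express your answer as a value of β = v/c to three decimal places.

β = 0.884

With v = 0.629 and u' = 0.574 (in units of c),
u = (u' + v)/(1 + u'v/c²):
u = (0.574 + 0.629) / (1 + 0.574·0.629) = 1.2030/1.3610 = 0.8839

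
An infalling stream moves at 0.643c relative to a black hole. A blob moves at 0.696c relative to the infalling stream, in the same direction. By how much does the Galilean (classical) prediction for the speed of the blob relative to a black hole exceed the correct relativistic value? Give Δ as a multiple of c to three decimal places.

Galilean: u_cl = 0.696 + 0.643 = 1.3390.
Relativistic: u_rel = (0.696 + 0.643) / (1 + 0.696·0.643) = 1.3390/1.4475 = 0.9250.
Δ = 1.3390 − 0.9250 = 0.4140.
(The classical prediction exceeds c; the relativistic result does not.)

Δ = 0.414c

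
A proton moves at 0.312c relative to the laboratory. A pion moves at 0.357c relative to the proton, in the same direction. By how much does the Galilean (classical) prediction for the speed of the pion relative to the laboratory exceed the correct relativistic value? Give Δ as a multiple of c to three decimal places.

Δ = 0.067c

Galilean: u_cl = 0.357 + 0.312 = 0.6690.
Relativistic: u_rel = (0.357 + 0.312) / (1 + 0.357·0.312) = 0.6690/1.1114 = 0.6020.
Δ = 0.6690 − 0.6020 = 0.0670.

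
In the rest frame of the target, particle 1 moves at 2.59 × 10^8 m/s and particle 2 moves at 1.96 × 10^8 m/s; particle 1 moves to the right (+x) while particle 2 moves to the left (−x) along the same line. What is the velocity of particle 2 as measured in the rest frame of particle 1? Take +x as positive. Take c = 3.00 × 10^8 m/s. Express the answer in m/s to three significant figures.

β_A = 0.863, β_B = -0.653 (dividing each by c = 3.00 × 10^8 m/s).
Transform to A's frame with the inverse velocity-addition law: u' = (u − v)/(1 − uv/c²), taking u = β_B and v = β_A.
u' = (-0.653 − 0.863) / (1 − (0.863)(-0.653)) = -1.5167/1.5640 = -0.9697.
u' = -0.9697 × 3.00 × 10^8 m/s.

-2.91 × 10^8 m/s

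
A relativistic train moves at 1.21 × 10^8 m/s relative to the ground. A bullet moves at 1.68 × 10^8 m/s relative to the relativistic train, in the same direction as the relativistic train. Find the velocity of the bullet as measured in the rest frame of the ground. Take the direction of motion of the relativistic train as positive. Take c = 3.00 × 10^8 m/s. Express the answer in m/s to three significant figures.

In units of c (dividing by 3.00 × 10^8 m/s): v = 0.403, u' = 0.560.
u = (u' + v)/(1 + u'v/c²):
u = (0.560 + 0.403) / (1 + 0.560·0.403) = 0.9633/1.2259 = 0.7858
(Galilean addition would give +0.963c.)
Converting back: u = 0.7858 × 3.00 × 10^8 m/s.

2.36 × 10^8 m/s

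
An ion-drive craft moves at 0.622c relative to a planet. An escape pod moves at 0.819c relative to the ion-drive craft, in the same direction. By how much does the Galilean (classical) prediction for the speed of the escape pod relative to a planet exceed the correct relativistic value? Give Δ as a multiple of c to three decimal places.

Δ = 0.486c

Galilean: u_cl = 0.819 + 0.622 = 1.4410.
Relativistic: u_rel = (0.819 + 0.622) / (1 + 0.819·0.622) = 1.4410/1.5094 = 0.9547.
Δ = 1.4410 − 0.9547 = 0.4863.
(The classical prediction exceeds c; the relativistic result does not.)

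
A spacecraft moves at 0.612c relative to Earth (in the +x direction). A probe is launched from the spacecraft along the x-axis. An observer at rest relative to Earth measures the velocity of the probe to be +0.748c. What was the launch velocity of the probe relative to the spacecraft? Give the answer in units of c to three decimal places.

+0.251c

Invert the composition law: u' = (u − v)/(1 − uv/c²).
u' = (0.748 − 0.612) / (1 − (0.748)(0.612)) = 0.1360/0.5422 = 0.2508.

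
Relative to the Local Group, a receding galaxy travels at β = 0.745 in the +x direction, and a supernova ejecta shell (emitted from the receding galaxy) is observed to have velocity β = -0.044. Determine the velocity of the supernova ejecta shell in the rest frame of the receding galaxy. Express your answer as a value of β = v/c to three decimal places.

β = -0.764

Invert the composition law: u' = (u − v)/(1 − uv/c²).
u' = (-0.044 − 0.745) / (1 − (-0.044)(0.745)) = -0.7890/1.0328 = -0.7640.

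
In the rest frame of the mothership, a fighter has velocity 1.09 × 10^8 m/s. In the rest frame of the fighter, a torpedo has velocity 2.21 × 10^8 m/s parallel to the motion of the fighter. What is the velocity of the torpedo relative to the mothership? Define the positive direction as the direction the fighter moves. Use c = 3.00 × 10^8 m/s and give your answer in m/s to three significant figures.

In units of c (dividing by 3.00 × 10^8 m/s): v = 0.363, u' = 0.737.
u = (u' + v)/(1 + u'v/c²):
u = (0.737 + 0.363) / (1 + 0.737·0.363) = 1.1000/1.2677 = 0.8677
Converting back: u = 0.8677 × 3.00 × 10^8 m/s.

2.60 × 10^8 m/s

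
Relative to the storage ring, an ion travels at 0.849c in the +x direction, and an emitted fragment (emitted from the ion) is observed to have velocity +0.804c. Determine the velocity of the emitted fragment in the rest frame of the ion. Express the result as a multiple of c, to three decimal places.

Invert the composition law: u' = (u − v)/(1 − uv/c²).
u' = (0.804 − 0.849) / (1 − (0.804)(0.849)) = -0.0450/0.3174 = -0.1418.

-0.142c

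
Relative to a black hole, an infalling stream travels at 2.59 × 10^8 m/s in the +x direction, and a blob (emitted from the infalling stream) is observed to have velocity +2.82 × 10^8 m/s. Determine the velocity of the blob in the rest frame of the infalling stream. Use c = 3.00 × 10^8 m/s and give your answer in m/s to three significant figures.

v = 0.863c, u = 0.940c.
Invert the composition law: u' = (u − v)/(1 − uv/c²).
u' = (0.940 − 0.863) / (1 − (0.940)(0.863)) = 0.0767/0.1885 = 0.4068.
u' = 0.4068 × 3.00 × 10^8 m/s.

+1.22 × 10^8 m/s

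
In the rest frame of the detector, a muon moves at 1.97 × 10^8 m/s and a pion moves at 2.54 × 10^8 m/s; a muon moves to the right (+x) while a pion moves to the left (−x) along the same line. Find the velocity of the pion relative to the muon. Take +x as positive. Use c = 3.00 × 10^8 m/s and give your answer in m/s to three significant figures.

-2.90 × 10^8 m/s

β_A = 0.657, β_B = -0.847 (dividing each by c = 3.00 × 10^8 m/s).
Transform to A's frame with the inverse velocity-addition law: u' = (u − v)/(1 − uv/c²), taking u = β_B and v = β_A.
u' = (-0.847 − 0.657) / (1 − (0.657)(-0.847)) = -1.5033/1.5560 = -0.9662.
u' = -0.9662 × 3.00 × 10^8 m/s.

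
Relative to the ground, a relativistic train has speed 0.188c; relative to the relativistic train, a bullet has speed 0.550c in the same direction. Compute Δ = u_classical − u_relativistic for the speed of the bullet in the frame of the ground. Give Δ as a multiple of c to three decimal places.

Galilean: u_cl = 0.550 + 0.188 = 0.7380.
Relativistic: u_rel = (0.550 + 0.188) / (1 + 0.550·0.188) = 0.7380/1.1034 = 0.6688.
Δ = 0.7380 − 0.6688 = 0.0692.

Δ = 0.069c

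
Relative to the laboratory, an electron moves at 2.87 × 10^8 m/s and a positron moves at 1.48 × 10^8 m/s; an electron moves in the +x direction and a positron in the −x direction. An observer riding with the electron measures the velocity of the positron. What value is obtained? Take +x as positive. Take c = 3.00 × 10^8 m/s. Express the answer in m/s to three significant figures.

β_A = 0.957, β_B = -0.493 (dividing each by c = 3.00 × 10^8 m/s).
Transform to A's frame with the inverse velocity-addition law: u' = (u − v)/(1 − uv/c²), taking u = β_B and v = β_A.
u' = (-0.493 − 0.957) / (1 − (0.957)(-0.493)) = -1.4500/1.4720 = -0.9851.
u' = -0.9851 × 3.00 × 10^8 m/s.

-2.96 × 10^8 m/s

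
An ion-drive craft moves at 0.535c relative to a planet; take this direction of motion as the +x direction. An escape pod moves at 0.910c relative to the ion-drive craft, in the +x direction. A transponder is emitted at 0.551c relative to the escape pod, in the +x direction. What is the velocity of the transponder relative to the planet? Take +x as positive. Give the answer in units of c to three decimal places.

Apply u = (u' + v)/(1 + u'v/c²) successively, working outward toward the planet.
Start: velocity of the ion-drive craft relative to the planet = 0.5350c.
Compose with the escape pod (u' = 0.910 in the ion-drive craft frame): u_1 = (0.910 + 0.535) / (1 + 0.910·0.535) = 1.4450/1.4869 = 0.9719.
Compose with the transponder (u' = 0.551 in the escape pod frame): u_2 = (0.551 + 0.972) / (1 + 0.551·0.972) = 1.5229/1.5355 = 0.9918.

0.992c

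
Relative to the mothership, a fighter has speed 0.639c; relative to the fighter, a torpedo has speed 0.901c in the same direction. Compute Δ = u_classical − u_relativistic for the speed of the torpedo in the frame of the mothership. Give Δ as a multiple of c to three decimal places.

Galilean: u_cl = 0.901 + 0.639 = 1.5400.
Relativistic: u_rel = (0.901 + 0.639) / (1 + 0.901·0.639) = 1.5400/1.5757 = 0.9773.
Δ = 1.5400 − 0.9773 = 0.5627.
(The classical prediction exceeds c; the relativistic result does not.)

Δ = 0.563c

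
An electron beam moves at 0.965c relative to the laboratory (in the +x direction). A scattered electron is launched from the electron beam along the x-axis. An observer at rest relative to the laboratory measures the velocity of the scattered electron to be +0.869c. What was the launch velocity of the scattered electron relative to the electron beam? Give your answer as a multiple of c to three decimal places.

-0.595c

Invert the composition law: u' = (u − v)/(1 − uv/c²).
u' = (0.869 − 0.965) / (1 − (0.869)(0.965)) = -0.0960/0.1614 = -0.5947.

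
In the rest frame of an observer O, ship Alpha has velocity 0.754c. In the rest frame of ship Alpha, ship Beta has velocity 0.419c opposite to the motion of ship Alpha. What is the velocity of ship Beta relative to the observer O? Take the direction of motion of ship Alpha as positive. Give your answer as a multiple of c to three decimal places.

With v = 0.754 and u' = -0.419 (in units of c),
u = (u' + v)/(1 + u'v/c²):
u = (-0.419 + 0.754) / (1 + (-0.419)·0.754) = 0.3350/0.6841 = 0.4897

+0.490c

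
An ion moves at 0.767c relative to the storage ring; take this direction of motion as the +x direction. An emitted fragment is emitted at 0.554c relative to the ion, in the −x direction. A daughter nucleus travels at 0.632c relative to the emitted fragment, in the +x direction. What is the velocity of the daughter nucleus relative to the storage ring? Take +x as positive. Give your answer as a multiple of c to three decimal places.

+0.812c

Apply u = (u' + v)/(1 + u'v/c²) successively, working outward toward the storage ring.
Start: velocity of the ion relative to the storage ring = 0.7670c.
Compose with the emitted fragment (u' = -0.554 in the ion frame): u_1 = (-0.554 + 0.767) / (1 + (-0.554)·0.767) = 0.2130/0.5751 = 0.3704.
Compose with the daughter nucleus (u' = 0.632 in the emitted fragment frame): u_2 = (0.632 + 0.370) / (1 + 0.632·0.370) = 1.0024/1.2341 = 0.8122.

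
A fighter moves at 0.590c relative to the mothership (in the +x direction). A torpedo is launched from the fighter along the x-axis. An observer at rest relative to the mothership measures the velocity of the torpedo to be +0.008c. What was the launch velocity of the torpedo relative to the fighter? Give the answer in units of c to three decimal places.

Invert the composition law: u' = (u − v)/(1 − uv/c²).
u' = (0.008 − 0.590) / (1 − (0.008)(0.590)) = -0.5820/0.9953 = -0.5848.

-0.585c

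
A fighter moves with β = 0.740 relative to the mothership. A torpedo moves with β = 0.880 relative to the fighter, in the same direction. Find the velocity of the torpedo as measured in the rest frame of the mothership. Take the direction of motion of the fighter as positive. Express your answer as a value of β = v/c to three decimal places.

With v = 0.740 and u' = 0.880 (in units of c),
u = (u' + v)/(1 + u'v/c²):
u = (0.880 + 0.740) / (1 + 0.880·0.740) = 1.6200/1.6512 = 0.9811
(Galilean addition would give +1.620c, exceeding c.)

β = 0.981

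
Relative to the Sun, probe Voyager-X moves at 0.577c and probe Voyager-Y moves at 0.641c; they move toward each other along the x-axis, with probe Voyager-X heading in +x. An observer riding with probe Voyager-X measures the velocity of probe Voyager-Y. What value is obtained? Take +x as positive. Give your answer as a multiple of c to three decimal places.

-0.889c

β_A = 0.577, β_B = -0.641.
Transform to A's frame with the inverse velocity-addition law: u' = (u − v)/(1 − uv/c²), taking u = β_B and v = β_A.
u' = (-0.641 − 0.577) / (1 − (0.577)(-0.641)) = -1.2180/1.3699 = -0.8891.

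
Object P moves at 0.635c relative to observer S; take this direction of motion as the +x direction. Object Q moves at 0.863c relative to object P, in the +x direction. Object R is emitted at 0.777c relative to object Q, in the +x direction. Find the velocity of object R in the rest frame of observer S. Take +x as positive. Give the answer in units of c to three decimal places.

0.996c

Apply u = (u' + v)/(1 + u'v/c²) successively, working outward toward observer S.
Start: velocity of object P relative to observer S = 0.6350c.
Compose with object Q (u' = 0.863 in object P frame): u_1 = (0.863 + 0.635) / (1 + 0.863·0.635) = 1.4980/1.5480 = 0.9677.
Compose with object R (u' = 0.777 in object Q frame): u_2 = (0.777 + 0.968) / (1 + 0.777·0.968) = 1.7447/1.7519 = 0.9959.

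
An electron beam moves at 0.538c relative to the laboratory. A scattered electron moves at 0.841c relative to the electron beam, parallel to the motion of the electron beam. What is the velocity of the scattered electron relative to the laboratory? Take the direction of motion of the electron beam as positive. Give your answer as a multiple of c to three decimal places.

With v = 0.538 and u' = 0.841 (in units of c),
u = (u' + v)/(1 + u'v/c²):
u = (0.841 + 0.538) / (1 + 0.841·0.538) = 1.3790/1.4525 = 0.9494

0.949c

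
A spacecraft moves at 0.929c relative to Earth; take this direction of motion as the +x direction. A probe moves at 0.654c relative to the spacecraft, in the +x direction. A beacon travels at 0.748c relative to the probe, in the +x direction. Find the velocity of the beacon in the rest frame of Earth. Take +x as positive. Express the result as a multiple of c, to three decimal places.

Apply u = (u' + v)/(1 + u'v/c²) successively, working outward toward Earth.
Start: velocity of the spacecraft relative to Earth = 0.9290c.
Compose with the probe (u' = 0.654 in the spacecraft frame): u_1 = (0.654 + 0.929) / (1 + 0.654·0.929) = 1.5830/1.6076 = 0.9847.
Compose with the beacon (u' = 0.748 in the probe frame): u_2 = (0.748 + 0.985) / (1 + 0.748·0.985) = 1.7327/1.7366 = 0.9978.

0.998c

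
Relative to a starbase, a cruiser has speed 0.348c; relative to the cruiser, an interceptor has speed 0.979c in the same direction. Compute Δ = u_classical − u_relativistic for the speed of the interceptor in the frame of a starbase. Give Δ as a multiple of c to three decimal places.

Galilean: u_cl = 0.979 + 0.348 = 1.3270.
Relativistic: u_rel = (0.979 + 0.348) / (1 + 0.979·0.348) = 1.3270/1.3407 = 0.9898.
Δ = 1.3270 − 0.9898 = 0.3372.
(The classical prediction exceeds c; the relativistic result does not.)

Δ = 0.337c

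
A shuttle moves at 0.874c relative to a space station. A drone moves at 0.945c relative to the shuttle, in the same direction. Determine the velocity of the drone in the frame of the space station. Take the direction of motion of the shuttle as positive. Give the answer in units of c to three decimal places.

With v = 0.874 and u' = 0.945 (in units of c),
u = (u' + v)/(1 + u'v/c²):
u = (0.945 + 0.874) / (1 + 0.945·0.874) = 1.8190/1.8259 = 0.9962

0.996c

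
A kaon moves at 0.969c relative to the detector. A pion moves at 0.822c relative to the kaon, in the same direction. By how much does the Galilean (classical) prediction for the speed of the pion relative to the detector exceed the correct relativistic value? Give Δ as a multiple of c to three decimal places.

Galilean: u_cl = 0.822 + 0.969 = 1.7910.
Relativistic: u_rel = (0.822 + 0.969) / (1 + 0.822·0.969) = 1.7910/1.7965 = 0.9969.
Δ = 1.7910 − 0.9969 = 0.7941.
(The classical prediction exceeds c; the relativistic result does not.)

Δ = 0.794c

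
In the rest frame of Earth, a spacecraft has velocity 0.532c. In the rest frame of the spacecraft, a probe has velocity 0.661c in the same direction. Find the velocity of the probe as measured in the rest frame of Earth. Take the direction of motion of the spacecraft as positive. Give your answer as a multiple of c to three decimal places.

With v = 0.532 and u' = 0.661 (in units of c),
u = (u' + v)/(1 + u'v/c²):
u = (0.661 + 0.532) / (1 + 0.661·0.532) = 1.1930/1.3517 = 0.8826

0.883c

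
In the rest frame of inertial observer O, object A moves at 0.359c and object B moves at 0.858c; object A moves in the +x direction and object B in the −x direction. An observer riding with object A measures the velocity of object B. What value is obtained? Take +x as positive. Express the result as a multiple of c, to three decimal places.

-0.930c

β_A = 0.359, β_B = -0.858.
Transform to A's frame with the inverse velocity-addition law: u' = (u − v)/(1 − uv/c²), taking u = β_B and v = β_A.
u' = (-0.858 − 0.359) / (1 − (0.359)(-0.858)) = -1.2170/1.3080 = -0.9304.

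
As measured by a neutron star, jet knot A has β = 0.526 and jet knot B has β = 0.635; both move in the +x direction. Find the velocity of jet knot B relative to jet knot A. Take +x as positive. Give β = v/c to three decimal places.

β = +0.164

β_A = 0.526, β_B = 0.635.
Transform to A's frame with the inverse velocity-addition law: u' = (u − v)/(1 − uv/c²), taking u = β_B and v = β_A.
u' = (0.635 − 0.526) / (1 − (0.526)(0.635)) = 0.1090/0.6660 = 0.1637.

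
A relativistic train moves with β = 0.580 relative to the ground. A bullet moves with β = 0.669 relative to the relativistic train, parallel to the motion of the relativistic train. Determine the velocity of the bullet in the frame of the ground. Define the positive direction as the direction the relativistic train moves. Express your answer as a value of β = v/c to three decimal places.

With v = 0.580 and u' = 0.669 (in units of c),
u = (u' + v)/(1 + u'v/c²):
u = (0.669 + 0.580) / (1 + 0.669·0.580) = 1.2490/1.3880 = 0.8998
(Galilean addition would give +1.249c, exceeding c.)

β = 0.900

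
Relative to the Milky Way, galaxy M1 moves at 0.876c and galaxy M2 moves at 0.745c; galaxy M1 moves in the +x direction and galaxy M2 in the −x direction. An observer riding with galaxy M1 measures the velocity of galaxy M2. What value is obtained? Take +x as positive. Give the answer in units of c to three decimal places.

β_A = 0.876, β_B = -0.745.
Transform to A's frame with the inverse velocity-addition law: u' = (u − v)/(1 − uv/c²), taking u = β_B and v = β_A.
u' = (-0.745 − 0.876) / (1 − (0.876)(-0.745)) = -1.6210/1.6526 = -0.9809.

-0.981c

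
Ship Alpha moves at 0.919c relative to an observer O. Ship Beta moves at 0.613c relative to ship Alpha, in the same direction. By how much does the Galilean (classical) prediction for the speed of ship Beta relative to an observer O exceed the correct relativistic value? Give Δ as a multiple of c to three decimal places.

Δ = 0.552c

Galilean: u_cl = 0.613 + 0.919 = 1.5320.
Relativistic: u_rel = (0.613 + 0.919) / (1 + 0.613·0.919) = 1.5320/1.5633 = 0.9799.
Δ = 1.5320 − 0.9799 = 0.5521.
(The classical prediction exceeds c; the relativistic result does not.)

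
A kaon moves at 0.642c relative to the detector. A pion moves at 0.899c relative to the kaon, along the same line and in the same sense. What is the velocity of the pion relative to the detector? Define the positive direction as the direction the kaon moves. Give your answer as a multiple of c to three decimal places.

0.977c

With v = 0.642 and u' = 0.899 (in units of c),
u = (u' + v)/(1 + u'v/c²):
u = (0.899 + 0.642) / (1 + 0.899·0.642) = 1.5410/1.5772 = 0.9771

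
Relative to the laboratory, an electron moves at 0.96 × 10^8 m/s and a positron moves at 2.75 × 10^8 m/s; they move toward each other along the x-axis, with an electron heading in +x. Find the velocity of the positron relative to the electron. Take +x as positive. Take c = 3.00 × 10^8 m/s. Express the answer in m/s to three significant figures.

β_A = 0.320, β_B = -0.917 (dividing each by c = 3.00 × 10^8 m/s).
Transform to A's frame with the inverse velocity-addition law: u' = (u − v)/(1 − uv/c²), taking u = β_B and v = β_A.
u' = (-0.917 − 0.320) / (1 − (0.320)(-0.917)) = -1.2367/1.2933 = -0.9562.
u' = -0.9562 × 3.00 × 10^8 m/s.

-2.87 × 10^8 m/s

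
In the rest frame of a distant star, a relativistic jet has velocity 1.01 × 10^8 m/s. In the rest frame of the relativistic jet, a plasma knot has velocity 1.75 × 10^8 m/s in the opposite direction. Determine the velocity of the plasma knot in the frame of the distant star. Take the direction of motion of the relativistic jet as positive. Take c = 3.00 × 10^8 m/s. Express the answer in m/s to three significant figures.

In units of c (dividing by 3.00 × 10^8 m/s): v = 0.337, u' = -0.583.
u = (u' + v)/(1 + u'v/c²):
u = (-0.583 + 0.337) / (1 + (-0.583)·0.337) = -0.2467/0.8036 = -0.3069
(Galilean addition would give -0.247c.)
Converting back: u = -0.3069 × 3.00 × 10^8 m/s.

-9.21 × 10^7 m/s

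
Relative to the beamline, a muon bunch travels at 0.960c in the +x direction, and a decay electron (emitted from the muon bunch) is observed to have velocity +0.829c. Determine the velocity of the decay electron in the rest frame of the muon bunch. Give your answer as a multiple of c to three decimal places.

-0.642c

Invert the composition law: u' = (u − v)/(1 − uv/c²).
u' = (0.829 − 0.960) / (1 − (0.829)(0.960)) = -0.1310/0.2042 = -0.6417.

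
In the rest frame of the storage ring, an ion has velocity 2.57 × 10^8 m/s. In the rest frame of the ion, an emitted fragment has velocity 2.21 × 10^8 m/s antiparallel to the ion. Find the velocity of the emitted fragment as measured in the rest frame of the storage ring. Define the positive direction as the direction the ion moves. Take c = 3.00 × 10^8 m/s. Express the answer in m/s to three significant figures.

In units of c (dividing by 3.00 × 10^8 m/s): v = 0.857, u' = -0.737.
u = (u' + v)/(1 + u'v/c²):
u = (-0.737 + 0.857) / (1 + (-0.737)·0.857) = 0.1200/0.3689 = 0.3253
Converting back: u = 0.3253 × 3.00 × 10^8 m/s.

+9.76 × 10^7 m/s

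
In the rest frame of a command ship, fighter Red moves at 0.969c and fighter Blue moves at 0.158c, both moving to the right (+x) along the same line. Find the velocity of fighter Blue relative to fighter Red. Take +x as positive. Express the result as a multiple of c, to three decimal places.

β_A = 0.969, β_B = 0.158.
Transform to A's frame with the inverse velocity-addition law: u' = (u − v)/(1 − uv/c²), taking u = β_B and v = β_A.
u' = (0.158 − 0.969) / (1 − (0.969)(0.158)) = -0.8110/0.8469 = -0.9576.

-0.958c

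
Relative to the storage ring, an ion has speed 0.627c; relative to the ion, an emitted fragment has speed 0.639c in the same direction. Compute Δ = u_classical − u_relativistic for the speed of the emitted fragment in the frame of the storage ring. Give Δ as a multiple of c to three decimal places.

Galilean: u_cl = 0.639 + 0.627 = 1.2660.
Relativistic: u_rel = (0.639 + 0.627) / (1 + 0.639·0.627) = 1.2660/1.4007 = 0.9039.
Δ = 1.2660 − 0.9039 = 0.3621.
(The classical prediction exceeds c; the relativistic result does not.)

Δ = 0.362c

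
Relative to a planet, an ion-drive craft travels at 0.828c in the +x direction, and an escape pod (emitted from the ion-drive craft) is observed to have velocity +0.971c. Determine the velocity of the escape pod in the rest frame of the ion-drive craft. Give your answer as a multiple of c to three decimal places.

+0.730c

Invert the composition law: u' = (u − v)/(1 − uv/c²).
u' = (0.971 − 0.828) / (1 − (0.971)(0.828)) = 0.1430/0.1960 = 0.7295.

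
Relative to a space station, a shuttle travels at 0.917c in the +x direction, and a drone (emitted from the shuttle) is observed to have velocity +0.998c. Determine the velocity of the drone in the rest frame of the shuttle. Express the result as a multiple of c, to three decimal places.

+0.955c

Invert the composition law: u' = (u − v)/(1 − uv/c²).
u' = (0.998 − 0.917) / (1 − (0.998)(0.917)) = 0.0810/0.0848 = 0.9548.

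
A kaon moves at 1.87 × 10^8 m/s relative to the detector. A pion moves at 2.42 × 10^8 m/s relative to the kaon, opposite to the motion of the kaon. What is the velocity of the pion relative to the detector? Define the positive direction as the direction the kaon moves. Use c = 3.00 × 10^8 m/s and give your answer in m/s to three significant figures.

-1.11 × 10^8 m/s

In units of c (dividing by 3.00 × 10^8 m/s): v = 0.623, u' = -0.807.
u = (u' + v)/(1 + u'v/c²):
u = (-0.807 + 0.623) / (1 + (-0.807)·0.623) = -0.1833/0.4972 = -0.3687
(Galilean addition would give -0.183c.)
Converting back: u = -0.3687 × 3.00 × 10^8 m/s.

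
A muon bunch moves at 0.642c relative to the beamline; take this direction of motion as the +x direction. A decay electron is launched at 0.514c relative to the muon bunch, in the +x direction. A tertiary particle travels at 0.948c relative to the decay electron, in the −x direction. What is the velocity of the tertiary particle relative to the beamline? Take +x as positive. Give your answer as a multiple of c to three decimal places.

-0.448c

Apply u = (u' + v)/(1 + u'v/c²) successively, working outward toward the beamline.
Start: velocity of the muon bunch relative to the beamline = 0.6420c.
Compose with the decay electron (u' = 0.514 in the muon bunch frame): u_1 = (0.514 + 0.642) / (1 + 0.514·0.642) = 1.1560/1.3300 = 0.8692.
Compose with the tertiary particle (u' = -0.948 in the decay electron frame): u_2 = (-0.948 + 0.869) / (1 + (-0.948)·0.869) = -0.0788/0.1760 = -0.4478.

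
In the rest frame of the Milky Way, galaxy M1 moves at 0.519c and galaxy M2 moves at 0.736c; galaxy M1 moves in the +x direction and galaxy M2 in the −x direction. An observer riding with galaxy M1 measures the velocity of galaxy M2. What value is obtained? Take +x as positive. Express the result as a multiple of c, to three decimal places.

-0.908c

β_A = 0.519, β_B = -0.736.
Transform to A's frame with the inverse velocity-addition law: u' = (u − v)/(1 − uv/c²), taking u = β_B and v = β_A.
u' = (-0.736 − 0.519) / (1 − (0.519)(-0.736)) = -1.2550/1.3820 = -0.9081.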